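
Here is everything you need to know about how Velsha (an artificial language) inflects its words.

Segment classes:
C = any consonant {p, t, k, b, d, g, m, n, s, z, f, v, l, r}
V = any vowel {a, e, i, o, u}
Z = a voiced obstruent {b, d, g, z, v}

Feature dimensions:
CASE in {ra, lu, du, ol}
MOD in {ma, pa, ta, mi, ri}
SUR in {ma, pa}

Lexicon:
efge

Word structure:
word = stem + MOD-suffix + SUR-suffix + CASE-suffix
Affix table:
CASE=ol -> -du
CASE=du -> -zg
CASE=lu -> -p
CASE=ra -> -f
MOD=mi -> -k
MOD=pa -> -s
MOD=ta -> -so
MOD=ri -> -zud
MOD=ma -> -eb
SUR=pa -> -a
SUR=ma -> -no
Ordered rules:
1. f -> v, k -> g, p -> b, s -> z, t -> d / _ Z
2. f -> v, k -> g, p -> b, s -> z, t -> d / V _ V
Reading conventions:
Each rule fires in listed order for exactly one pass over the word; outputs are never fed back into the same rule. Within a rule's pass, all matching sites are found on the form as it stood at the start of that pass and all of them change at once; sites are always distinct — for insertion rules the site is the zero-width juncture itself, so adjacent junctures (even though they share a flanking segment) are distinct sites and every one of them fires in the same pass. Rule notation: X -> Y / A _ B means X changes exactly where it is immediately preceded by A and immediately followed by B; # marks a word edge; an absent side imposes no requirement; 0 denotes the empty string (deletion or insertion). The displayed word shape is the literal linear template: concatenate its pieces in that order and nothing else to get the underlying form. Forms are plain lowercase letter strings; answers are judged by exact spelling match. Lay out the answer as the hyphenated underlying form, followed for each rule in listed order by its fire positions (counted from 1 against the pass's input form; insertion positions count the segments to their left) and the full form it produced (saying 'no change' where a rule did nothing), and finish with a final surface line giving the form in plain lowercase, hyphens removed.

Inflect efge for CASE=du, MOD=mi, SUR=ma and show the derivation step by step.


underlying: efge-k-no-zg
1. f -> v, k -> g, p -> b, s -> z, t -> d / _ Z: fires at position(s) 2: evgeknozg
2. f -> v, k -> g, p -> b, s -> z, t -> d / V _ V: no change
surface: evgeknozg


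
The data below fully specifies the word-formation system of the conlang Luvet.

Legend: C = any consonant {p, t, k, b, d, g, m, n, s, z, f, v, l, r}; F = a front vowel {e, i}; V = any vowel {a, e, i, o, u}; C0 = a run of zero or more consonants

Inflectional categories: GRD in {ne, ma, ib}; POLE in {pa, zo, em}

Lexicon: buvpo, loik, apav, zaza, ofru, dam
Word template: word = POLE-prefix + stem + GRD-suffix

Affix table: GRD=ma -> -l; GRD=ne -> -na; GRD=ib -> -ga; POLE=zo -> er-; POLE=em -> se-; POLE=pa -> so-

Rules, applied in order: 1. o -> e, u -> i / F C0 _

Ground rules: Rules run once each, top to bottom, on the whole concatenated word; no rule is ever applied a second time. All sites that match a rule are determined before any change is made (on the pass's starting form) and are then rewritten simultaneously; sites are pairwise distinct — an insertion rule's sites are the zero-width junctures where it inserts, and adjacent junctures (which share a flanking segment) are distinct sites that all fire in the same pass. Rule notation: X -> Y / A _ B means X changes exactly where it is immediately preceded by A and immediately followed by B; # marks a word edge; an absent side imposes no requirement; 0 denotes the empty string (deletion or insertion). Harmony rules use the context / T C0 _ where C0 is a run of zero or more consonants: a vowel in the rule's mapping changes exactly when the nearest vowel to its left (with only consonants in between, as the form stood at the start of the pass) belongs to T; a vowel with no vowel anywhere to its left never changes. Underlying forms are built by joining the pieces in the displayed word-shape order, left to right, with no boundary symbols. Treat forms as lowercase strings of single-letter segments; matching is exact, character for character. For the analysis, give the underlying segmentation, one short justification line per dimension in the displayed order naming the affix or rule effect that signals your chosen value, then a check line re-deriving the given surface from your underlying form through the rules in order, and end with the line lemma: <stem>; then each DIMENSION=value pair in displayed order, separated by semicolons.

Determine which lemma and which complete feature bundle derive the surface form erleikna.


underlying: er-loik-na
GRD=ne - signalled by the affix -na
POLE=zo - signalled by the affix er-
check: erloikna -> erleikna
lemma: loik; GRD=ne; POLE=zo


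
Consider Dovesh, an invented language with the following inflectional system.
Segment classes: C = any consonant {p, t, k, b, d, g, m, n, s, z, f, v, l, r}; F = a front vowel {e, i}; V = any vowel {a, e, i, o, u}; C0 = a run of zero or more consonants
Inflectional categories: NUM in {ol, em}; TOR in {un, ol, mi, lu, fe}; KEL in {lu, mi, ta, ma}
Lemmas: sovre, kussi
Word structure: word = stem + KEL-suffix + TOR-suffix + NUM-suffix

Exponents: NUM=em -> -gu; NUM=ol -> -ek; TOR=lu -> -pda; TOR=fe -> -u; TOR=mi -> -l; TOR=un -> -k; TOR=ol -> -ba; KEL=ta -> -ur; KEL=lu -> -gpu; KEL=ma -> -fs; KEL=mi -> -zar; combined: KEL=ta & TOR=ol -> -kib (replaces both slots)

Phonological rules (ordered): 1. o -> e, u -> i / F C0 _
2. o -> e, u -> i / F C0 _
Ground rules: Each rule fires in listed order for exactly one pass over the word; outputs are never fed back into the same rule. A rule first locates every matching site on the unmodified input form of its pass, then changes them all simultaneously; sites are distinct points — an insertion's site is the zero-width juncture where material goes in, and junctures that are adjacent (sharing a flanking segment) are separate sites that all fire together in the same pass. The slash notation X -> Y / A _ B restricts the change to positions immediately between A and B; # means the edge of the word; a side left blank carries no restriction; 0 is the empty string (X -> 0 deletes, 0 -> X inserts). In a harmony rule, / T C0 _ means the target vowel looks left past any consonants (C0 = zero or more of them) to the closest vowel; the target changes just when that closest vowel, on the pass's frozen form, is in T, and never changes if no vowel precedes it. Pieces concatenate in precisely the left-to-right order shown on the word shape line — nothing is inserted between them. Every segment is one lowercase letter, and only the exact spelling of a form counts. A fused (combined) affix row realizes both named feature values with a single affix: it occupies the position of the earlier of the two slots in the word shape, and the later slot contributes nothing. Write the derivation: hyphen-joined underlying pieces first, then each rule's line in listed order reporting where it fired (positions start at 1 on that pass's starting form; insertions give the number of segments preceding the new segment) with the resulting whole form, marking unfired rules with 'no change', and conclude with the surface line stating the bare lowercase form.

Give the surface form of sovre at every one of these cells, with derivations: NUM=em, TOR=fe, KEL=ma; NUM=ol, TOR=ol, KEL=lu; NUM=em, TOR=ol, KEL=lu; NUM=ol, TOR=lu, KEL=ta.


cell NUM=em, TOR=fe, KEL=ma:
underlying: sovre-fs-u-gu
1. o -> e, u -> i / F C0 _: fires at position(s) 8: sovrefsigu
2. o -> e, u -> i / F C0 _: fires at position(s) 10: sovrefsigi
surface: sovrefsigi

cell NUM=ol, TOR=ol, KEL=lu:
underlying: sovre-gpu-ba-ek
1. o -> e, u -> i / F C0 _: fires at position(s) 8: sovregpibaek
2. o -> e, u -> i / F C0 _: no change
surface: sovregpibaek

cell NUM=em, TOR=ol, KEL=lu:
underlying: sovre-gpu-ba-gu
1. o -> e, u -> i / F C0 _: fires at position(s) 8: sovregpibagu
2. o -> e, u -> i / F C0 _: no change
surface: sovregpibagu

cell NUM=ol, TOR=lu, KEL=ta:
underlying: sovre-ur-pda-ek
1. o -> e, u -> i / F C0 _: fires at position(s) 6: sovreirpdaek
2. o -> e, u -> i / F C0 _: no change
surface: sovreirpdaek


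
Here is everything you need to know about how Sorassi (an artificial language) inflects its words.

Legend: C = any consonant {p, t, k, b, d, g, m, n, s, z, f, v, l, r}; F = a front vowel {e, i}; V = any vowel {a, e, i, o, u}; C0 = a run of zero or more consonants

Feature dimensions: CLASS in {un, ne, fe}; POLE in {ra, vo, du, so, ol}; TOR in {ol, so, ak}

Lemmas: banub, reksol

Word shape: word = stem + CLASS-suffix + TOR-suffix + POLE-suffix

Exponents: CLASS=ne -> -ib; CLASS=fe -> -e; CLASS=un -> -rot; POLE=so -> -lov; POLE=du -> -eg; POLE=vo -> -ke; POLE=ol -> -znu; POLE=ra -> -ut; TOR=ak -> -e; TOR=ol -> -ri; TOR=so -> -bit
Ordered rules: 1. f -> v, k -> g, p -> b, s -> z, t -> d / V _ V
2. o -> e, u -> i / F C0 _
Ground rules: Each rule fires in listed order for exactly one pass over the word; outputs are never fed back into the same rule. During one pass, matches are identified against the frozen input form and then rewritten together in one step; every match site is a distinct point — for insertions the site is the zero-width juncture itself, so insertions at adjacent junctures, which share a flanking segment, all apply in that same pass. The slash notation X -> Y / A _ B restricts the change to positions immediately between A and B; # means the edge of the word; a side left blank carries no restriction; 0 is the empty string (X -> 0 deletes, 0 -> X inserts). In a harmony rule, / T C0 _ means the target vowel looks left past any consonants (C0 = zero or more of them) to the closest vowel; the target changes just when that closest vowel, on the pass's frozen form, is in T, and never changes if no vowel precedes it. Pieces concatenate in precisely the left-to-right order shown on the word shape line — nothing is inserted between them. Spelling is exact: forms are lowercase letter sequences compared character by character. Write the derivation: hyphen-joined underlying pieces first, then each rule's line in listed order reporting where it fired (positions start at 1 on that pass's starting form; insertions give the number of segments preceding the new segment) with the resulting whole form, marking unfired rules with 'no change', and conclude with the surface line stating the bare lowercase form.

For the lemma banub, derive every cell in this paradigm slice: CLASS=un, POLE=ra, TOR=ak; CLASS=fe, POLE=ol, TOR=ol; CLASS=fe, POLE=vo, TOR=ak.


cell CLASS=un, POLE=ra, TOR=ak:
underlying: banub-rot-e-ut
1. f -> v, k -> g, p -> b, s -> z, t -> d / V _ V: fires at position(s) 8: banubrodeut
2. o -> e, u -> i / F C0 _: fires at position(s) 10: banubrodeit
surface: banubrodeit

cell CLASS=fe, POLE=ol, TOR=ol:
underlying: banub-e-ri-znu
1. f -> v, k -> g, p -> b, s -> z, t -> d / V _ V: no change
2. o -> e, u -> i / F C0 _: fires at position(s) 11: banuberizni
surface: banuberizni

cell CLASS=fe, POLE=vo, TOR=ak:
underlying: banub-e-e-ke
1. f -> v, k -> g, p -> b, s -> z, t -> d / V _ V: fires at position(s) 8: banubeege
2. o -> e, u -> i / F C0 _: no change
surface: banubeege


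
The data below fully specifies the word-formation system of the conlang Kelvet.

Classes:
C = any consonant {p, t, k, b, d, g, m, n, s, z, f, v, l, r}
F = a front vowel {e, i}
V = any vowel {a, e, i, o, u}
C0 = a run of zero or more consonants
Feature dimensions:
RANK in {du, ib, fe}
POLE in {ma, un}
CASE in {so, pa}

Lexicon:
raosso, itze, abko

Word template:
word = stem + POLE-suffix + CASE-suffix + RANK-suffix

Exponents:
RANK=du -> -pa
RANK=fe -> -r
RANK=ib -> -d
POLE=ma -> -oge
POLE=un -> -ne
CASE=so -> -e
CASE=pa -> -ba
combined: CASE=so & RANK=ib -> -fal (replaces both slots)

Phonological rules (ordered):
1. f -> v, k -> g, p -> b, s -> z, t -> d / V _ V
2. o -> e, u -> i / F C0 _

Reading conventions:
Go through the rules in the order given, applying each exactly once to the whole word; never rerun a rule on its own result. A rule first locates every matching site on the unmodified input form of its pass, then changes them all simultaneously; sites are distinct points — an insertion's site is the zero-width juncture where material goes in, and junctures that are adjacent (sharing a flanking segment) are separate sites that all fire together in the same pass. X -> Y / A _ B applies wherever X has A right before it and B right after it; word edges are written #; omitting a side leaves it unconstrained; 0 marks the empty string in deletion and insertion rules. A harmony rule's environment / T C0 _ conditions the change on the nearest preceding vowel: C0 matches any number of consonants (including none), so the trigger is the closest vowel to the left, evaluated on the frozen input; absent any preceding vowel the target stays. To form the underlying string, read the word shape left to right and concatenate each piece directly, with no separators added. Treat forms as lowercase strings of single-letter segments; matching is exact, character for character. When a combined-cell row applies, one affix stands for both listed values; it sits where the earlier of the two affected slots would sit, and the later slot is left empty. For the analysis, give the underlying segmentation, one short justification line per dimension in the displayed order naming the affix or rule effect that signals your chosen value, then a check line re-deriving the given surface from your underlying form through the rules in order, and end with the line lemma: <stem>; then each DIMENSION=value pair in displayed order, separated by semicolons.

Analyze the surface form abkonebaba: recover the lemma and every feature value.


underlying: abko-ne-ba-pa
RANK=du - signalled by the affix -pa
POLE=un - signalled by the affix -ne
CASE=pa - signalled by the affix -ba
check: abkonebapa -> abkonebaba -> abkonebaba
lemma: abko; RANK=du; POLE=un; CASE=pa


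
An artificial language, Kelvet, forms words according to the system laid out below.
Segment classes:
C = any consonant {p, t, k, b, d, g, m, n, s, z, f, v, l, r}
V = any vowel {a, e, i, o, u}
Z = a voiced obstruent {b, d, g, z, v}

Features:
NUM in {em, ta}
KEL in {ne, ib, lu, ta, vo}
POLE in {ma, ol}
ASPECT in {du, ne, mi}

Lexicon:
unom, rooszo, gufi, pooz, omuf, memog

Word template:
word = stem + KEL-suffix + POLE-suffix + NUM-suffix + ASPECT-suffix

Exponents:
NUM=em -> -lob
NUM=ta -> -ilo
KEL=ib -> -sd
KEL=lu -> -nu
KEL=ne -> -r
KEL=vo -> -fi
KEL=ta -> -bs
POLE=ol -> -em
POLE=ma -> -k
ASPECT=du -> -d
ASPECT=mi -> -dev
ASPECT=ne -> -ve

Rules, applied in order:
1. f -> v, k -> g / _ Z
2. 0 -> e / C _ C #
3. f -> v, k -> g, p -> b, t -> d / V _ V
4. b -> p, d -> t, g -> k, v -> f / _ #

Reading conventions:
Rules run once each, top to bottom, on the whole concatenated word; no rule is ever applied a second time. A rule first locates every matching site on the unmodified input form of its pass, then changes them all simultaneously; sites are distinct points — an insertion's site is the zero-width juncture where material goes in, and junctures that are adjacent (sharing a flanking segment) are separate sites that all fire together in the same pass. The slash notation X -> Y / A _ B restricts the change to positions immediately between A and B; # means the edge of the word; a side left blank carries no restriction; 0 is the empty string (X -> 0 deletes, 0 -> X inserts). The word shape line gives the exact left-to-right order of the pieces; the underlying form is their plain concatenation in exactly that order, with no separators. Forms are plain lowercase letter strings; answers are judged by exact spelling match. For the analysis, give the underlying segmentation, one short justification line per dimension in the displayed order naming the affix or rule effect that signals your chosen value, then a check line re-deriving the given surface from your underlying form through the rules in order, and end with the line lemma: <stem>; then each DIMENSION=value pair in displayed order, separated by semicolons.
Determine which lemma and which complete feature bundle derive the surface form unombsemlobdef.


underlying: unom-bs-em-lob-dev
NUM=em - signalled by the affix -lob
KEL=ta - signalled by the affix -bs
POLE=ol - signalled by the affix -em
ASPECT=mi - signalled by the affix -dev
check: unombsemlobdev -> unombsemlobdev -> unombsemlobdev -> unombsemlobdev -> unombsemlobdef
lemma: unom; NUM=em; KEL=ta; POLE=ol; ASPECT=mi


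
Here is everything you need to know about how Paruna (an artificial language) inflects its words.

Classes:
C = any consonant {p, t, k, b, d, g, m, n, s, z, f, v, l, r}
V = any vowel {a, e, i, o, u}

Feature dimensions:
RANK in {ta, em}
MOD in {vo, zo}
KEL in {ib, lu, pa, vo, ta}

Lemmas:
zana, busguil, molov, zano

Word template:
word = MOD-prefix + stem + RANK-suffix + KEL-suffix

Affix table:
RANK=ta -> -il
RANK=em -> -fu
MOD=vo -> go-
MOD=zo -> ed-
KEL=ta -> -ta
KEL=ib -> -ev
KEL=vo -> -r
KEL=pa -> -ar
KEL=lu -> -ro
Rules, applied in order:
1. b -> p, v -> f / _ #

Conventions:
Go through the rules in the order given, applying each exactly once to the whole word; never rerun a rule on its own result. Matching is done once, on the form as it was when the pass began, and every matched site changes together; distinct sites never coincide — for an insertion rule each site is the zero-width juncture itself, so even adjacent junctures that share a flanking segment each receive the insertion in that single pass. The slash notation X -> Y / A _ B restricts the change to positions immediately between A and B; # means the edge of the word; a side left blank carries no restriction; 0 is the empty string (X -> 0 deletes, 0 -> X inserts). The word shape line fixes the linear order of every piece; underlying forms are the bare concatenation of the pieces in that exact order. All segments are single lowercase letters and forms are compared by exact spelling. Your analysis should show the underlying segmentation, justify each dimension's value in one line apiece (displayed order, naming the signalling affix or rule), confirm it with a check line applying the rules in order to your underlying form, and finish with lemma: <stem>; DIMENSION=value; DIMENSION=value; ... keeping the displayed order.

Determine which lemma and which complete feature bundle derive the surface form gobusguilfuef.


underlying: go-busguil-fu-ev
RANK=em - signalled by the affix -fu
MOD=vo - signalled by the affix go-
KEL=ib - signalled by the affix -ev
check: gobusguilfuev -> gobusguilfuef
lemma: busguil; RANK=em; MOD=vo; KEL=ib


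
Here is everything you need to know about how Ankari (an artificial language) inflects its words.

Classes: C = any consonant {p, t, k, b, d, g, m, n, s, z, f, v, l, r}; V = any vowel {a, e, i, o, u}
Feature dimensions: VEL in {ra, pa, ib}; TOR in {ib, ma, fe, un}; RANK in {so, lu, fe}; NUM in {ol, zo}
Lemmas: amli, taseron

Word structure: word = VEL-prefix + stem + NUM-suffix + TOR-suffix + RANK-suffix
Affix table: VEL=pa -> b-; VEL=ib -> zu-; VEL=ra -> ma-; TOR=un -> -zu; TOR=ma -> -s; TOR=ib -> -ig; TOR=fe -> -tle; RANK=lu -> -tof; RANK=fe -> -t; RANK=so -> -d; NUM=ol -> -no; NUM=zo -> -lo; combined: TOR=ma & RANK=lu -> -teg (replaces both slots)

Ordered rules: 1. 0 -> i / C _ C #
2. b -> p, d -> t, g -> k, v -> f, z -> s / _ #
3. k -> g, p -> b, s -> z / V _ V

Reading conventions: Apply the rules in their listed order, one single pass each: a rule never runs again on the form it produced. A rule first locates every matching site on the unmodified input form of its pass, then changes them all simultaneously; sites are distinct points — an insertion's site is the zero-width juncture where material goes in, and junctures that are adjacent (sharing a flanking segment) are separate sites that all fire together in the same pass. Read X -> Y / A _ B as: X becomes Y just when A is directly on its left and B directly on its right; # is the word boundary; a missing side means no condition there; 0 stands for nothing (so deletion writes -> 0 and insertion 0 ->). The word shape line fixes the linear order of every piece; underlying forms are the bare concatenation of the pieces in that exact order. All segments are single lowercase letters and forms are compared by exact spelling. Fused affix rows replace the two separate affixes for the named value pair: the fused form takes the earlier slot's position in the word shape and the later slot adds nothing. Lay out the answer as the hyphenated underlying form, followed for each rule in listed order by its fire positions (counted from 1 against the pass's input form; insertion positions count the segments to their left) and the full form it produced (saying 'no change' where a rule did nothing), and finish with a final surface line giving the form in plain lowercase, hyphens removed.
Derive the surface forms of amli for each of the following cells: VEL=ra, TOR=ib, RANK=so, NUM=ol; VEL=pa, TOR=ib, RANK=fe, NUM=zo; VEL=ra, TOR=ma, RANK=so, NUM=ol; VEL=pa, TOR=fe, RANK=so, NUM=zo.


cell VEL=ra, TOR=ib, RANK=so, NUM=ol:
underlying: ma-amli-no-ig-d
1. 0 -> i / C _ C #: inserts after position(s) 10: maamlinoigid
2. b -> p, d -> t, g -> k, v -> f, z -> s / _ #: fires at position(s) 12: maamlinoigit
3. k -> g, p -> b, s -> z / V _ V: no change
surface: maamlinoigit

cell VEL=pa, TOR=ib, RANK=fe, NUM=zo:
underlying: b-amli-lo-ig-t
1. 0 -> i / C _ C #: inserts after position(s) 9: bamliloigit
2. b -> p, d -> t, g -> k, v -> f, z -> s / _ #: no change
3. k -> g, p -> b, s -> z / V _ V: no change
surface: bamliloigit

cell VEL=ra, TOR=ma, RANK=so, NUM=ol:
underlying: ma-amli-no-s-d
1. 0 -> i / C _ C #: inserts after position(s) 9: maamlinosid
2. b -> p, d -> t, g -> k, v -> f, z -> s / _ #: fires at position(s) 11: maamlinosit
3. k -> g, p -> b, s -> z / V _ V: fires at position(s) 9: maamlinozit
surface: maamlinozit

cell VEL=pa, TOR=fe, RANK=so, NUM=zo:
underlying: b-amli-lo-tle-d
1. 0 -> i / C _ C #: no change
2. b -> p, d -> t, g -> k, v -> f, z -> s / _ #: fires at position(s) 11: bamlilotlet
3. k -> g, p -> b, s -> z / V _ V: no change
surface: bamlilotlet


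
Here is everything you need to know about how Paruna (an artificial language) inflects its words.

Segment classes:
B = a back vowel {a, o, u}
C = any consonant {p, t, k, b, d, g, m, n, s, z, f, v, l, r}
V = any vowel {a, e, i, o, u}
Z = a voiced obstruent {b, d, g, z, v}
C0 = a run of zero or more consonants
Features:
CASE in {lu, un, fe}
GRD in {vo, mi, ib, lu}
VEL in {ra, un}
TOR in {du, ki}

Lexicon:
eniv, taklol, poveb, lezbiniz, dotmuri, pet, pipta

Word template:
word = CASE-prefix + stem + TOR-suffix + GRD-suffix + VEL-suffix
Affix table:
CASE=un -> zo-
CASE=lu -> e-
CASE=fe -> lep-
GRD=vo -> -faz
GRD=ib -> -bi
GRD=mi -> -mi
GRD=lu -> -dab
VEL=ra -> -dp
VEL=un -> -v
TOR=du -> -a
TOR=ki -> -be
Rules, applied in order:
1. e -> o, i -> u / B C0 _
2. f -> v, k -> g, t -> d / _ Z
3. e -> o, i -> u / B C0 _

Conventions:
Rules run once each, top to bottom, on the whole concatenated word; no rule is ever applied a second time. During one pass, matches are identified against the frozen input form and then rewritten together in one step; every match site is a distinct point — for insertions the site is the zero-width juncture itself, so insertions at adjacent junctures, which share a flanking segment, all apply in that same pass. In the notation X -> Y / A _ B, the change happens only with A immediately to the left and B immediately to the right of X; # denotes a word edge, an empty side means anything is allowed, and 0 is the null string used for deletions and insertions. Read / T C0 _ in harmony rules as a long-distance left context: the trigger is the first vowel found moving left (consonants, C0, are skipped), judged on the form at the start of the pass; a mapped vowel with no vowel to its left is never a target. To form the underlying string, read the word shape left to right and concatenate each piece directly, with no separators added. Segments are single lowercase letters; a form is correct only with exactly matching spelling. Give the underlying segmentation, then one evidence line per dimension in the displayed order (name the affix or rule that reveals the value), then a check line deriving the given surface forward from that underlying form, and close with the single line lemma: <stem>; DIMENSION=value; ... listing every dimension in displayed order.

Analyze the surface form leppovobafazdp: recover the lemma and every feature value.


underlying: lep-poveb-a-faz-dp
CASE=fe - signalled by the affix lep-
GRD=vo - signalled by the affix -faz
VEL=ra - signalled by the affix -dp
TOR=du - signalled by the affix -a
check: leppovebafazdp -> leppovobafazdp -> leppovobafazdp -> leppovobafazdp
lemma: poveb; CASE=fe; GRD=vo; VEL=ra; TOR=du


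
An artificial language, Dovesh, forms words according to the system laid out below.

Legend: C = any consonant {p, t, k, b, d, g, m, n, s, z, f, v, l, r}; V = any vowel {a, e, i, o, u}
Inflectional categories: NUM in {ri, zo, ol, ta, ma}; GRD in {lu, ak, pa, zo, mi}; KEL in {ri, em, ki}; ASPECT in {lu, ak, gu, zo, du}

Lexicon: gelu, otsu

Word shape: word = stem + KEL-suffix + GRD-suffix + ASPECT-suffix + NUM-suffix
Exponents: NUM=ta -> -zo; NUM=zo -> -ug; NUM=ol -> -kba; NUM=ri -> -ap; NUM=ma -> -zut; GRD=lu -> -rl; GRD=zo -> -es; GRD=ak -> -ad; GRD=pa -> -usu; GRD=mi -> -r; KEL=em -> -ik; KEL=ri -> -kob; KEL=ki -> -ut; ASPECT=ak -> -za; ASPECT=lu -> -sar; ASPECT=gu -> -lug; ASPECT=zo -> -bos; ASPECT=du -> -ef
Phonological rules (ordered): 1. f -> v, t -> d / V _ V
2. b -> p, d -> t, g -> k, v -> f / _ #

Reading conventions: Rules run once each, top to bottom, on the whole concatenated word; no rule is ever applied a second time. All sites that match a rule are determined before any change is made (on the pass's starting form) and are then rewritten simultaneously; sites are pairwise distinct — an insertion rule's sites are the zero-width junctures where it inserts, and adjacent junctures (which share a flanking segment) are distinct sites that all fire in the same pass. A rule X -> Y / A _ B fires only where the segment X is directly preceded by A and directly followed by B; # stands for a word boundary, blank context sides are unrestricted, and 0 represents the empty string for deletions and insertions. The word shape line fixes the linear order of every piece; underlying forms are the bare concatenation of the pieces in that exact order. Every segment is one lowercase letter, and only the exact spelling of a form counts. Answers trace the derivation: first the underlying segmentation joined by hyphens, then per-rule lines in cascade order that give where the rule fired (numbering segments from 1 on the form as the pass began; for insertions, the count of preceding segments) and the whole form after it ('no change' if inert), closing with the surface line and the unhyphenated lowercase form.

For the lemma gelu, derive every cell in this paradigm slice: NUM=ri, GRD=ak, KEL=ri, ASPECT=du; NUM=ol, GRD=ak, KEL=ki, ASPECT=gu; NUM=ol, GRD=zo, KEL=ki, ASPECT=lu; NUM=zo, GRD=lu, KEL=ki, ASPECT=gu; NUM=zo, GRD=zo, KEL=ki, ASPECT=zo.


cell NUM=ri, GRD=ak, KEL=ri, ASPECT=du:
underlying: gelu-kob-ad-ef-ap
1. f -> v, t -> d / V _ V: fires at position(s) 11: gelukobadevap
2. b -> p, d -> t, g -> k, v -> f / _ #: no change
surface: gelukobadevap

cell NUM=ol, GRD=ak, KEL=ki, ASPECT=gu:
underlying: gelu-ut-ad-lug-kba
1. f -> v, t -> d / V _ V: fires at position(s) 6: geluudadlugkba
2. b -> p, d -> t, g -> k, v -> f / _ #: no change
surface: geluudadlugkba

cell NUM=ol, GRD=zo, KEL=ki, ASPECT=lu:
underlying: gelu-ut-es-sar-kba
1. f -> v, t -> d / V _ V: fires at position(s) 6: geluudessarkba
2. b -> p, d -> t, g -> k, v -> f / _ #: no change
surface: geluudessarkba

cell NUM=zo, GRD=lu, KEL=ki, ASPECT=gu:
underlying: gelu-ut-rl-lug-ug
1. f -> v, t -> d / V _ V: no change
2. b -> p, d -> t, g -> k, v -> f / _ #: fires at position(s) 13: geluutrlluguk
surface: geluutrlluguk

cell NUM=zo, GRD=zo, KEL=ki, ASPECT=zo:
underlying: gelu-ut-es-bos-ug
1. f -> v, t -> d / V _ V: fires at position(s) 6: geluudesbosug
2. b -> p, d -> t, g -> k, v -> f / _ #: fires at position(s) 13: geluudesbosuk
surface: geluudesbosuk


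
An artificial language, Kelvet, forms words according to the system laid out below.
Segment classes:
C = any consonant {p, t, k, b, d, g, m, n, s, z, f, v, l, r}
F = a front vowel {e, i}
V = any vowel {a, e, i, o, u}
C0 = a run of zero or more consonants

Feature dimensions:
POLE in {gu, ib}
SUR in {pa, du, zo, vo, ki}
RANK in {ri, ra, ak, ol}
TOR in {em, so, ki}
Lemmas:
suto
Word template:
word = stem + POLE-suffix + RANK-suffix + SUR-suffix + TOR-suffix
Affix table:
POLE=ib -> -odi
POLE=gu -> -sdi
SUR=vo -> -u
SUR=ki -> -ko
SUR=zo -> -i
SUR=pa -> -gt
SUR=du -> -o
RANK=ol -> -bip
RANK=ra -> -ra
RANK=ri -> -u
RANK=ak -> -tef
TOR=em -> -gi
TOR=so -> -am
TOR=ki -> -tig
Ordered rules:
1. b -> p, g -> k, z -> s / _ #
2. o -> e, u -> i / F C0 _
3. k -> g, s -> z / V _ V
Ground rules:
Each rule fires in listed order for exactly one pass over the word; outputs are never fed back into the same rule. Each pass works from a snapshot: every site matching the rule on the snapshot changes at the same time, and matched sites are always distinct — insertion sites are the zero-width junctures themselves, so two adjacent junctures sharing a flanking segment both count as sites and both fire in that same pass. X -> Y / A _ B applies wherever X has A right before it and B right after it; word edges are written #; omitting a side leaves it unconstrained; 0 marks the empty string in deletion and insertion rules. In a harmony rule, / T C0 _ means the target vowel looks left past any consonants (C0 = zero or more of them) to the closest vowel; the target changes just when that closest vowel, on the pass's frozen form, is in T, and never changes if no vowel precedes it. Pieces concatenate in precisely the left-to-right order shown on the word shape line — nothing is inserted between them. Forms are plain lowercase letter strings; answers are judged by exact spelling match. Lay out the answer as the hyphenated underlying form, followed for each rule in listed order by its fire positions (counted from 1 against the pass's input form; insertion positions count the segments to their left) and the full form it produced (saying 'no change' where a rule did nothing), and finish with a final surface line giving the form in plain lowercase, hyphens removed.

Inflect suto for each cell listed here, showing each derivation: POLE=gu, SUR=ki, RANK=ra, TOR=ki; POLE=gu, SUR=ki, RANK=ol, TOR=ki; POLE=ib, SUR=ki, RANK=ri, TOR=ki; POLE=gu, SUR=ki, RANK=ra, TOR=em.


cell POLE=gu, SUR=ki, RANK=ra, TOR=ki:
underlying: suto-sdi-ra-ko-tig
1. b -> p, g -> k, z -> s / _ #: fires at position(s) 14: sutosdirakotik
2. o -> e, u -> i / F C0 _: no change
3. k -> g, s -> z / V _ V: fires at position(s) 10: sutosdiragotik
surface: sutosdiragotik

cell POLE=gu, SUR=ki, RANK=ol, TOR=ki:
underlying: suto-sdi-bip-ko-tig
1. b -> p, g -> k, z -> s / _ #: fires at position(s) 15: sutosdibipkotik
2. o -> e, u -> i / F C0 _: fires at position(s) 12: sutosdibipketik
3. k -> g, s -> z / V _ V: no change
surface: sutosdibipketik

cell POLE=ib, SUR=ki, RANK=ri, TOR=ki:
underlying: suto-odi-u-ko-tig
1. b -> p, g -> k, z -> s / _ #: fires at position(s) 13: sutoodiukotik
2. o -> e, u -> i / F C0 _: fires at position(s) 8: sutoodiikotik
3. k -> g, s -> z / V _ V: fires at position(s) 9: sutoodiigotik
surface: sutoodiigotik

cell POLE=gu, SUR=ki, RANK=ra, TOR=em:
underlying: suto-sdi-ra-ko-gi
1. b -> p, g -> k, z -> s / _ #: no change
2. o -> e, u -> i / F C0 _: no change
3. k -> g, s -> z / V _ V: fires at position(s) 10: sutosdiragogi
surface: sutosdiragogi


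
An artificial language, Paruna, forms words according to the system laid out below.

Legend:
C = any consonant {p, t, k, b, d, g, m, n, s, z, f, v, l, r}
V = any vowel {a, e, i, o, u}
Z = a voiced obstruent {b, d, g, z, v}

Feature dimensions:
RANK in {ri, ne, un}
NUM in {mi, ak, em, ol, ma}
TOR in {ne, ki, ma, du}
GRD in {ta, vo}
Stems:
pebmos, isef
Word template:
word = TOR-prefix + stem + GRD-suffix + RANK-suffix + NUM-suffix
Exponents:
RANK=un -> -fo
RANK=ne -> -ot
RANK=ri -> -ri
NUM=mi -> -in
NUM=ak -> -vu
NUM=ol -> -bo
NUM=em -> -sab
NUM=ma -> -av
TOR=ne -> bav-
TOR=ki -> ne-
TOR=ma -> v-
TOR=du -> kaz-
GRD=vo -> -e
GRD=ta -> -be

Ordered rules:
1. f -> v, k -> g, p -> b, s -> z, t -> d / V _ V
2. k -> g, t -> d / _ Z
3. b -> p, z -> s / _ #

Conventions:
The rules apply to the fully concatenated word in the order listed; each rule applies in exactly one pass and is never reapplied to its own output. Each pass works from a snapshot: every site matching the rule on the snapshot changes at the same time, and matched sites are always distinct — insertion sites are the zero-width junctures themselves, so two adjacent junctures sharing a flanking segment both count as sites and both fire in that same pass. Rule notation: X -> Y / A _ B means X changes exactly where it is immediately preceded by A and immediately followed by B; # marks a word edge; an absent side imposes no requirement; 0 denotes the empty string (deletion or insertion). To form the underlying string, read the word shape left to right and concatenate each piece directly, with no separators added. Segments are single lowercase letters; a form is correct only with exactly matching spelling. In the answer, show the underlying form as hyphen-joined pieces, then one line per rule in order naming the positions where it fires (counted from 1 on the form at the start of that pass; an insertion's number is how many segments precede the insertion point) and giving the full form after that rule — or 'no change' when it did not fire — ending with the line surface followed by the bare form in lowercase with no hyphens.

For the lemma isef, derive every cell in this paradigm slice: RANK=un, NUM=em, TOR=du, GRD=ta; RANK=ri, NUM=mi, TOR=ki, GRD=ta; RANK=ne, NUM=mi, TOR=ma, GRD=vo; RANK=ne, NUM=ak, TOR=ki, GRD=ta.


cell RANK=un, NUM=em, TOR=du, GRD=ta:
underlying: kaz-isef-be-fo-sab
1. f -> v, k -> g, p -> b, s -> z, t -> d / V _ V: fires at position(s) 5, 10, 12: kazizefbevozab
2. k -> g, t -> d / _ Z: no change
3. b -> p, z -> s / _ #: fires at position(s) 14: kazizefbevozap
surface: kazizefbevozap

cell RANK=ri, NUM=mi, TOR=ki, GRD=ta:
underlying: ne-isef-be-ri-in
1. f -> v, k -> g, p -> b, s -> z, t -> d / V _ V: fires at position(s) 4: neizefberiin
2. k -> g, t -> d / _ Z: no change
3. b -> p, z -> s / _ #: no change
surface: neizefberiin

cell RANK=ne, NUM=mi, TOR=ma, GRD=vo:
underlying: v-isef-e-ot-in
1. f -> v, k -> g, p -> b, s -> z, t -> d / V _ V: fires at position(s) 3, 5, 8: vizeveodin
2. k -> g, t -> d / _ Z: no change
3. b -> p, z -> s / _ #: no change
surface: vizeveodin

cell RANK=ne, NUM=ak, TOR=ki, GRD=ta:
underlying: ne-isef-be-ot-vu
1. f -> v, k -> g, p -> b, s -> z, t -> d / V _ V: fires at position(s) 4: neizefbeotvu
2. k -> g, t -> d / _ Z: fires at position(s) 10: neizefbeodvu
3. b -> p, z -> s / _ #: no change
surface: neizefbeodvu


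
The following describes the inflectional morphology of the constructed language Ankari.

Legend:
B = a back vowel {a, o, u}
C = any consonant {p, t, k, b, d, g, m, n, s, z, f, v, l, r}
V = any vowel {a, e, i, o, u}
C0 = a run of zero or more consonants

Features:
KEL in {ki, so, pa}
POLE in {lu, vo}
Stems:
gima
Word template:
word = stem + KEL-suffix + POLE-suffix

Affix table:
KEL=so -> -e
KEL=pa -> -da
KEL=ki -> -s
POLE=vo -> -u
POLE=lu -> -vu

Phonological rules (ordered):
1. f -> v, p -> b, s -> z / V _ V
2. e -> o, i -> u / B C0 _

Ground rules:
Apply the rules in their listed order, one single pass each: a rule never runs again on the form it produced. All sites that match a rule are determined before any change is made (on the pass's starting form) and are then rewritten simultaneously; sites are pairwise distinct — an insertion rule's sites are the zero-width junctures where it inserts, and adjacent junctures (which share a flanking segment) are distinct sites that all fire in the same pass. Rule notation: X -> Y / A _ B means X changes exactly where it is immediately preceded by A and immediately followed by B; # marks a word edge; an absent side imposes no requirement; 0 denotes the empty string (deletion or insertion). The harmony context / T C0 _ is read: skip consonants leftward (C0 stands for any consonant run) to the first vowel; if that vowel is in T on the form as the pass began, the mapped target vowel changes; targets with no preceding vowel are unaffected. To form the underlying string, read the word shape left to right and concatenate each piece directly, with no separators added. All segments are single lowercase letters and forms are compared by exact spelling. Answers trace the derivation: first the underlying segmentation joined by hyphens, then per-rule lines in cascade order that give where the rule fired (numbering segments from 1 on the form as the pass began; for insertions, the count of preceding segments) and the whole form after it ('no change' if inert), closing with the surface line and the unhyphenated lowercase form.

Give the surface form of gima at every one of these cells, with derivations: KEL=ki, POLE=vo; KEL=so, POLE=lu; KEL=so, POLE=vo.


cell KEL=ki, POLE=vo:
underlying: gima-s-u
1. f -> v, p -> b, s -> z / V _ V: fires at position(s) 5: gimazu
2. e -> o, i -> u / B C0 _: no change
surface: gimazu

cell KEL=so, POLE=lu:
underlying: gima-e-vu
1. f -> v, p -> b, s -> z / V _ V: no change
2. e -> o, i -> u / B C0 _: fires at position(s) 5: gimaovu
surface: gimaovu

cell KEL=so, POLE=vo:
underlying: gima-e-u
1. f -> v, p -> b, s -> z / V _ V: no change
2. e -> o, i -> u / B C0 _: fires at position(s) 5: gimaou
surface: gimaou


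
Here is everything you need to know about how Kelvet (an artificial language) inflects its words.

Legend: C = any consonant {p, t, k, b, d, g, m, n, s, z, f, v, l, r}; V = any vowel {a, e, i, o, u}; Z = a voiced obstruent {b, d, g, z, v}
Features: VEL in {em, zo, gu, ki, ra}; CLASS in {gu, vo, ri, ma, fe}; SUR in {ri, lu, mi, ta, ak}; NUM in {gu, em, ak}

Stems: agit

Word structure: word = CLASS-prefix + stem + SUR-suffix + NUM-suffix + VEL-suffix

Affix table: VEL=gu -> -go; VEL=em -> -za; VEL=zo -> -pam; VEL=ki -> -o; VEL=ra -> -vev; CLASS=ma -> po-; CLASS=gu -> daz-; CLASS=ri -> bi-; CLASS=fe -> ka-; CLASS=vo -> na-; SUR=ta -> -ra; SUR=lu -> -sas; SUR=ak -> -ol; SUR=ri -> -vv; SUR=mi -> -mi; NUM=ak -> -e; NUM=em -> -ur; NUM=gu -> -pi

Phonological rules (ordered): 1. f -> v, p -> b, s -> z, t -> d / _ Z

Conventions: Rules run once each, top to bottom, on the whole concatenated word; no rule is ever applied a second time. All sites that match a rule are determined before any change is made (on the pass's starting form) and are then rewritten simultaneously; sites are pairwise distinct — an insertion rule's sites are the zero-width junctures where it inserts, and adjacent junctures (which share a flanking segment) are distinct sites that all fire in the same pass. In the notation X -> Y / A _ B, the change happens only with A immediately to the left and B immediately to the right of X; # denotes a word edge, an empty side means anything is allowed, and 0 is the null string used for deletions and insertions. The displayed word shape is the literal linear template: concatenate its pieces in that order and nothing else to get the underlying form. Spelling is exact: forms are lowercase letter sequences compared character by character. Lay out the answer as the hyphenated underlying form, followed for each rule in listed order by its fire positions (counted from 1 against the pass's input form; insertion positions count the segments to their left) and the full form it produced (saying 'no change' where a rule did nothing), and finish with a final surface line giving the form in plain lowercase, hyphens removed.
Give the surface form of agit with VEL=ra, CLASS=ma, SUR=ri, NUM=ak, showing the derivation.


underlying: po-agit-vv-e-vev
1. f -> v, p -> b, s -> z, t -> d / _ Z: fires at position(s) 6: poagidvvevev
surface: poagidvvevev


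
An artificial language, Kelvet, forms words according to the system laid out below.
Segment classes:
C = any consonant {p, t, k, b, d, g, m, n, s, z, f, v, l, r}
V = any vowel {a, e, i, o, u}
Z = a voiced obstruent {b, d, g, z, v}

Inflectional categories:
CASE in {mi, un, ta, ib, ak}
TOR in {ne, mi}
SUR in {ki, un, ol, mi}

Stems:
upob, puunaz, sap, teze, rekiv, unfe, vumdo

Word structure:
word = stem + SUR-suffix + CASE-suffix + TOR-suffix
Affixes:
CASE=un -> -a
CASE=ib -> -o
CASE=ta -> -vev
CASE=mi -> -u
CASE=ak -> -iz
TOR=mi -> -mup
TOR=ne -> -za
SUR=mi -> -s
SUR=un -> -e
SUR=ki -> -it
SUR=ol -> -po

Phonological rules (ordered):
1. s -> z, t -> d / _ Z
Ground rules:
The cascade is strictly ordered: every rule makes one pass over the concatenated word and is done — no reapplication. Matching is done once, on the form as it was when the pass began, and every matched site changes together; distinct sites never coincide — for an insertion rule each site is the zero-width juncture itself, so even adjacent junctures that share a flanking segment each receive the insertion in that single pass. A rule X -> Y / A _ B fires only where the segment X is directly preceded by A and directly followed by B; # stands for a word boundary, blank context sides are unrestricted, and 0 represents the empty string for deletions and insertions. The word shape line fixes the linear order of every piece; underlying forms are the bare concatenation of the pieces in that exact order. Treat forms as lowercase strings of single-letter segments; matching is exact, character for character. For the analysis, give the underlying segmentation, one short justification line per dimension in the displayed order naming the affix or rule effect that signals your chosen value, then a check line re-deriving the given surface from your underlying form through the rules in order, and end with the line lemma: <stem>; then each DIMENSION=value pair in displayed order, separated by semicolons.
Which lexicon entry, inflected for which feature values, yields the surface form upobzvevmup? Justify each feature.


underlying: upob-s-vev-mup
CASE=ta - signalled by the affix -vev
TOR=mi - signalled by the affix -mup
SUR=mi - signalled by the affix -s
check: upobsvevmup -> upobzvevmup
lemma: upob; CASE=ta; TOR=mi; SUR=mi
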